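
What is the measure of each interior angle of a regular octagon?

Each interior angle of a regular n-gon is (n - 2) * 180 / n.
For n = 8: (8 - 2) * 180 / 8 = 1080/8 = 135 degrees.

135 degrees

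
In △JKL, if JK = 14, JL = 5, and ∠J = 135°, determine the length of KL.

Law of cosines: KL^2 = 14^2 + 5^2 - 2(14)(5)cos(135°) = 70*sqrt(2) + 221, so KL = sqrt(70*sqrt(2) + 221).

sqrt(70*sqrt(2) + 221)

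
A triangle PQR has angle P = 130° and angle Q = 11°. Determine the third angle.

Let angle R = x. Then 130 + 11 + x = 180.
x = 180 - 141 = 39 degrees.

39 degrees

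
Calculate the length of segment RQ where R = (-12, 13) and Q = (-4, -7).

d = sqrt((-4 - -12)^2 + (-7 - 13)^2)
d = sqrt(8^2 + -20^2)
d = sqrt(64 + 400)
d = sqrt(464) = 4*sqrt(29)

4*sqrt(29)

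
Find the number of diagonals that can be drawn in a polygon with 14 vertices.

Total line segments between 14 vertices = C(14,2) = 91.
Subtract the 14 sides: 91 - 14 = 77 diagonals.

77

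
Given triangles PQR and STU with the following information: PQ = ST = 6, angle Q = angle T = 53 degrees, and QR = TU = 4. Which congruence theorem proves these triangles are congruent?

The given information matches SAS: Two pairs of corresponding sides and the included angle are equal (Side-Angle-Side).

SAS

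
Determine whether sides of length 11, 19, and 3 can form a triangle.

Check the triangle inequality: 11 + 3 = 14 ≤ 19.
Since the sum of two sides does not exceed the third, no triangle can be formed.

No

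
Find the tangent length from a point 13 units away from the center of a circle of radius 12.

tangent = √(d² - r²) = √(13² - 12²) = √(169 - 144) = √25 = 5

5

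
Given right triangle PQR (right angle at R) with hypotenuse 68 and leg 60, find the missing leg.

QR = sqrt(68^2 - 60^2) = sqrt(1024) = 32

32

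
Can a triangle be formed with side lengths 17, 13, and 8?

For three segments to close into a triangle, no single side can be as long as the other two combined.
The longest side is 17, and 8 + 13 = 21 > 17.
A triangle can be formed.

Yes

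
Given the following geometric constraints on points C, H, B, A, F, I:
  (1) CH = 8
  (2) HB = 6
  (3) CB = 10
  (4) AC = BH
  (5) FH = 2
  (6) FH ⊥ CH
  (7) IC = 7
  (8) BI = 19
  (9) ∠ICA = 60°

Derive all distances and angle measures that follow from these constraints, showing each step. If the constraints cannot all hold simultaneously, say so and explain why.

These constraints are not satisfiable: by the triangle inequality in triangle CBI, (3) CB = 10 and (7) IC = 7 force BI ≤ 10 + 7 = 17, but (8) says BI = 19. No planar figure meets all of them, so nothing further can be derived.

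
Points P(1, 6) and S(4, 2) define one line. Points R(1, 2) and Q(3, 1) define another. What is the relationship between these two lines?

Slope of line 1: m1 = (2 - 6)/(4 - 1) = -4/3 = -4/3
Slope of line 2: m2 = (1 - 2)/(3 - 1) = -1/2 = -1/2
m1 != m2 and m1*m2 = 2/3 != -1. Neither.

Neither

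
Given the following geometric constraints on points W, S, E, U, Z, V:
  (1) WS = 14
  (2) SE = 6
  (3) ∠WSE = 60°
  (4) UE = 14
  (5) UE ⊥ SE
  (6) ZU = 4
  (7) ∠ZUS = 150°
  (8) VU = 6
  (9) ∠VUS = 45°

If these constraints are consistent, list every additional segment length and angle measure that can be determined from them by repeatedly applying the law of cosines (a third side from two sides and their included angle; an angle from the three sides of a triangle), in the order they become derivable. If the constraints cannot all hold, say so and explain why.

The constraints are consistent. Derivable facts, in order:
After 1 step:
- SU = 2·√58
- WE = 2·√37
After 2 steps:
- SV ≈ 11.78
- SZ ≈ 18.8
- ∠ESU = 66.8°
- ∠EUS = 23.2°
- ∠EWS = 25.28°
- ∠SEW = 94.72°
After 3 steps:
- ∠SVU = 113.89°
- ∠SZU = 23.89°
- ∠USV = 21.11°
- ∠USZ = 6.11°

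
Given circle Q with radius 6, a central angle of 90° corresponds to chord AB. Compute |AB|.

Chord = 2(6) sin(45°) = 6*sqrt(2)

6*sqrt(2)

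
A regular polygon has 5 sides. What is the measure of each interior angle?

Each interior angle of a regular n-gon is (n - 2) * 180 / n.
For n = 5: (5 - 2) * 180 / 5 = 540/5 = 108 degrees.

108 degrees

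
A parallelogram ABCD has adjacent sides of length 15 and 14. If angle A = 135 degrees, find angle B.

In a parallelogram, consecutive angles are supplementary (sum to 180°).
angle B = 180 - angle A
angle B = 180 - 135
angle B = 45 degrees

45 degrees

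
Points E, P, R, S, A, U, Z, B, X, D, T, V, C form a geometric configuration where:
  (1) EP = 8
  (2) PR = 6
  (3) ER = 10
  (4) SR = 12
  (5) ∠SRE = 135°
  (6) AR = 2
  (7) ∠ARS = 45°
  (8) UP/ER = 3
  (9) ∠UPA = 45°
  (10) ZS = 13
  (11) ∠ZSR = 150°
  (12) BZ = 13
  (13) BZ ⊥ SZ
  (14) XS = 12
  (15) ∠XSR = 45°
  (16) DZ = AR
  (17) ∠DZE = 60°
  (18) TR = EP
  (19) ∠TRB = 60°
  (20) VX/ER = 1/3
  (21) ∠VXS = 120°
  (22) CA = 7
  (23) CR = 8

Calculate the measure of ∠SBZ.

Step 1: By the law of cosines on triangle BZS: BS² = 13² + 13² − 2·13·13·cos(90°) = 338, so BS = 13·√2.
Step 2: By the inverse law of cosines on triangle SBZ: cos(∠SBZ) = ((13·√2)² + 13² − 13²) / (2·13·√2·13) = 338/478 = 0.7071, so ∠SBZ = 45°.

Therefore, the measure of angle ∠SBZ = 45°.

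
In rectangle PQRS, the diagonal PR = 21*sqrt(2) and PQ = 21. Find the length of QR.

The diagonal of a rectangle forms a right triangle with the two sides.
Rearranging the Pythagorean theorem: missing side = sqrt(d^2 - known^2).
= sqrt(882 - 441) = sqrt(441) = 21.

21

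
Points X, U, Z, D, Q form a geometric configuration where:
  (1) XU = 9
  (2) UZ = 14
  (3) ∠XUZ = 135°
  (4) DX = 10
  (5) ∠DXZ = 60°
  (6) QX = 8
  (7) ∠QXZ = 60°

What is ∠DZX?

Step 1: By the law of cosines on triangle ZUX: ZX² = 14² + 9² − 2·14·9·cos(135°) = 455.19, so ZX ≈ 21.34.
Step 2: By the law of cosines on triangle ZXD: ZD² = 21.34² + 10² − 2·21.34·10·cos(60°) = 341.84, so ZD ≈ 18.49.
Step 3: By the inverse law of cosines on triangle DZX: cos(∠DZX) = (18.49² + 21.34² − 10²) / (2·18.49·21.34) = 697.03/788.93 = 0.8835, so ∠DZX = 27.93°.

Therefore, the measure of angle ∠DZX = 27.93°.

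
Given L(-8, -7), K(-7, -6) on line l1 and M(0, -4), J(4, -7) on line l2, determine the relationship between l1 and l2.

Slope of line 1: m1 = (-6 - -7)/(-7 - -8) = 1/1 = 1
Slope of line 2: m2 = (-7 - -4)/(4 - 0) = -3/4 = -3/4
For parallel lines we need equal slopes: 1 != -3/4.
For perpendicular lines we need m1*m2 = -1: (1)(-3/4) = -3/4 != -1.
Since neither condition holds, the lines are neither parallel nor perpendicular.

Neither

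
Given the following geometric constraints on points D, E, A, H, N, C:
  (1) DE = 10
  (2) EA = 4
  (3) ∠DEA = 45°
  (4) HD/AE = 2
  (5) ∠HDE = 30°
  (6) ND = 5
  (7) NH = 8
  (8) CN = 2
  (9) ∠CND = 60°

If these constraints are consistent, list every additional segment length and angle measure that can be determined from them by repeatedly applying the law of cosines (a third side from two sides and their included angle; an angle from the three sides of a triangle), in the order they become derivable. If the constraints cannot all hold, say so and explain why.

The constraints are consistent. Derivable facts, in order:
After 1 step:
- DA ≈ 7.71
- DC = √19
- EH ≈ 5.04
- ∠DHN = 36.42°
- ∠DNH = 71.79°
- ∠HDN = 71.79°
After 2 steps:
- ∠ADE = 21.52°
- ∠CDN = 23.41°
- ∠DAE = 113.48°
- ∠DCN = 96.59°
- ∠DEH = 52.48°
- ∠DHE = 97.52°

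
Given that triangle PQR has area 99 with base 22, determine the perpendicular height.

Rearranging the area formula Area = (1/2) * base * height:
height = 2 * Area / base = 2 * 99 / 22 = 9.

9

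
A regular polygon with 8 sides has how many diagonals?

The number of diagonals in an n-gon is n(n - 3)/2.
For n = 8: 8(8 - 3)/2 = 8 × 5 / 2 = 20.

20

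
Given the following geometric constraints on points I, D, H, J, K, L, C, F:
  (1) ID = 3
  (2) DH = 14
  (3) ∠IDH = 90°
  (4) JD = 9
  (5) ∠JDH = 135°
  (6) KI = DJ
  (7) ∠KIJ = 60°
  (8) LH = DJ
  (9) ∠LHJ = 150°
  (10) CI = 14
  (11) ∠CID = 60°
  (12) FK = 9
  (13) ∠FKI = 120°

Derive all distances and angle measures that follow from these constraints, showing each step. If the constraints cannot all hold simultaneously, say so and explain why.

The constraints are consistent.

From the given relations:
  KI = DJ = 9
  LH = DJ = 9

Step 1: From ID = 3, DH = 14, and ∠IDH = 90°, by the law of cosines:
  IH² = ID² + DH² - 2·ID·DH·cos(90°) = 9 + 196 - 0 = 205
  IH ≈ 14.32

Step 2: From IK = 9, KF = 9, and ∠IKF = 120°, by the law of cosines:
  IF² = IK² + KF² - 2·IK·KF·cos(120°) = 81 + 81 + 81 = 243
  IF = 9·√3

Step 3: From DI = 3, IC = 14, and ∠DIC = 60°, by the law of cosines:
  DC² = DI² + IC² - 2·DI·IC·cos(60°) = 9 + 196 - 42 = 163
  DC = √163

Step 4: From HD = 14, DJ = 9, and ∠HDJ = 135°, by the law of cosines:
  HJ² = HD² + DJ² - 2·HD·DJ·cos(135°) = 196 + 81 + 178.2 = 455.2
  HJ ≈ 21.34

Step 5: From JH = 21.34, HL = 9, and ∠JHL = 150°, by the law of cosines:
  JL² = JH² + HL² - 2·JH·HL·cos(150°) = 455.2 + 81 + 332.6 = 868.8
  JL ≈ 29.47

Step 6: From ID = 3, IH = 14.32, DH = 14, by the inverse law of cosines:
  cos(∠DIH) = (ID² + IH² - DH²) / (2·ID·IH)
  ∠DIH = 77.91°

Step 7: From IF = 9·√3, IK = 9, FK = 9, by the inverse law of cosines:
  cos(∠FIK) = (IF² + IK² - FK²) / (2·IF·IK)
  ∠FIK = 30°

Step 8: From DC = √163, DI = 3, CI = 14, by the inverse law of cosines:
  cos(∠CDI) = (DC² + DI² - CI²) / (2·DC·DI)
  ∠CDI = 108.26°

Step 9: From HD = 14, HI = 14.32, DI = 3, by the inverse law of cosines:
  cos(∠DHI) = (HD² + HI² - DI²) / (2·HD·HI)
  ∠DHI = 12.09°

Step 10: From HD = 14, HJ = 21.34, DJ = 9, by the inverse law of cosines:
  cos(∠DHJ) = (HD² + HJ² - DJ²) / (2·HD·HJ)
  ∠DHJ = 17.35°

Step 11: From JD = 9, JH = 21.34, DH = 14, by the inverse law of cosines:
  cos(∠DJH) = (JD² + JH² - DH²) / (2·JD·JH)
  ∠DJH = 27.65°

Step 12: From CD = √163, CI = 14, DI = 3, by the inverse law of cosines:
  cos(∠DCI) = (CD² + CI² - DI²) / (2·CD·CI)
  ∠DCI = 11.74°

Step 13: From FI = 9·√3, FK = 9, IK = 9, by the inverse law of cosines:
  cos(∠IFK) = (FI² + FK² - IK²) / (2·FI·FK)
  ∠IFK = 30°

Step 14: From JH = 21.34, JL = 29.47, HL = 9, by the inverse law of cosines:
  cos(∠HJL) = (JH² + JL² - HL²) / (2·JH·JL)
  ∠HJL = 8.78°

Step 15: From LH = 9, LJ = 29.47, HJ = 21.34, by the inverse law of cosines:
  cos(∠HLJ) = (LH² + LJ² - HJ²) / (2·LH·LJ)
  ∠HLJ = 21.22°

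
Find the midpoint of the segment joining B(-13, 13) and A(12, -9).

The midpoint is the point halfway along the segment.
Move half the horizontal distance: -13 + (12 - -13)/2 = -13 + 25/2 = -1/2
Move half the vertical distance: 13 + (-9 - 13)/2 = 13 + -22/2 = 2
Midpoint = (-1/2, 2)

(-1/2, 2)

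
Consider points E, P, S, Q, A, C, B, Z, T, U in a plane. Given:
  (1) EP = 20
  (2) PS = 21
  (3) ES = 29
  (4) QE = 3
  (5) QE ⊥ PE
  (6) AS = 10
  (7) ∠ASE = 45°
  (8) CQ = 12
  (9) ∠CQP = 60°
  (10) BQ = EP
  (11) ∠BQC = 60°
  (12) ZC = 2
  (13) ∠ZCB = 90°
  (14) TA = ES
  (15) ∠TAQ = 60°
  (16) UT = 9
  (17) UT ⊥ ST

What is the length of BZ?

From the given relations: BQ = EP = 20.
Step 1: By the law of cosines on triangle BQC: BC² = 20² + 12² − 2·20·12·cos(60°) = 304, so BC = 4·√19.
Step 2: By the law of cosines on triangle BCZ: BZ² = (4·√19)² + 2² − 2·4·√19·2·cos(90°) = 308, so BZ = 2·√77.

Therefore, the length of BZ = 2·√77.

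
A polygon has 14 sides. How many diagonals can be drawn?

The number of diagonals in an n-gon is n(n - 3)/2.
For n = 14: 14(14 - 3)/2 = 14 × 11 / 2 = 77.

77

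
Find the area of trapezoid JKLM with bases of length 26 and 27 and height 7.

A trapezoid's area equals the midsegment times the height.
The midsegment is (26 + 27) / 2 = 53/2.
Area = 53/2 * 7 = 371/2.

371/2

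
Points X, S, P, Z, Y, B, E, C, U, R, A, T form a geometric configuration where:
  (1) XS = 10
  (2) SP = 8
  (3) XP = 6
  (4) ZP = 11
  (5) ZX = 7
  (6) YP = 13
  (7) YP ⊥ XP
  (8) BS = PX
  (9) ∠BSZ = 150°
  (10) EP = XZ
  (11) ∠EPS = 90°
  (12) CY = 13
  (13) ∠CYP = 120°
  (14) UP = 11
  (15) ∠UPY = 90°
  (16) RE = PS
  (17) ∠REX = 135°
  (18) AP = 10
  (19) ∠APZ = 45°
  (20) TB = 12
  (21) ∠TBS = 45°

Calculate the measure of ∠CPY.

Step 1: By the law of cosines on triangle PYC: PC² = 13² + 13² − 2·13·13·cos(120°) = 507, so PC = 13·√3.
Step 2: By the inverse law of cosines on triangle CPY: cos(∠CPY) = ((13·√3)² + 13² − 13²) / (2·13·√3·13) = 507/585.43 = 0.866, so ∠CPY = 30°.

Therefore, the measure of angle ∠CPY = 30°.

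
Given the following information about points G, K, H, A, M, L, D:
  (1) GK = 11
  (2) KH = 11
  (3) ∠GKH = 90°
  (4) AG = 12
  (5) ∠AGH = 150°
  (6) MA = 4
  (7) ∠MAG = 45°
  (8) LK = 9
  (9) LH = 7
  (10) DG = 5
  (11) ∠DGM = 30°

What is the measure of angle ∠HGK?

Step 1: By the law of cosines on triangle GKH: GH² = 11² + 11² − 2·11·11·cos(90°) = 242, so GH = 11·√2.
Step 2: By the inverse law of cosines on triangle HGK: cos(∠HGK) = ((11·√2)² + 11² − 11²) / (2·11·√2·11) = 242/342.24 = 0.7071, so ∠HGK = 45°.

Therefore, the measure of angle ∠HGK = 45°.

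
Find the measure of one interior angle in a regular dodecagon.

Each interior angle of a regular n-gon is (n - 2) * 180 / n.
For n = 12: (12 - 2) * 180 / 12 = 1800/12 = 150 degrees.

150 degrees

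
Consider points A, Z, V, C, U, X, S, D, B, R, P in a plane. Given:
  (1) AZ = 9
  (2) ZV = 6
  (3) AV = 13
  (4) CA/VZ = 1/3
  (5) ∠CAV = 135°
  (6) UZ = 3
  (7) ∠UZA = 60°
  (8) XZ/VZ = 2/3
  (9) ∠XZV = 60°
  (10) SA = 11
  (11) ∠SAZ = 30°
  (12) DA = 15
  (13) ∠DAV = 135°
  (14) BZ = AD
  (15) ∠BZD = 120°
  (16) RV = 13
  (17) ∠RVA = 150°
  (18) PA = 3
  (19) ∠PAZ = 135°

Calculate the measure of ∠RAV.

Step 1: By the law of cosines on triangle AVR: AR² = 13² + 13² − 2·13·13·cos(150°) = 630.72, so AR ≈ 25.11.
Step 2: By the inverse law of cosines on triangle RAV: cos(∠RAV) = (25.11² + 13² − 13²) / (2·25.11·13) = 630.72/652.97 = 0.9659, so ∠RAV = 15°.

Therefore, the measure of angle ∠RAV = 15°.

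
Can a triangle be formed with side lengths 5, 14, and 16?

Sort the sides: 5, 14, 16.
It suffices to check that the sum of the two smallest exceeds the largest:
5 + 14 = 19 > 16. ✓
Yes, a valid triangle can be formed.

Yes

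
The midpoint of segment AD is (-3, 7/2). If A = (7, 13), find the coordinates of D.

Using the midpoint formula: M = ((x1 + x2)/2, (y1 + y2)/2)
We know M = (-3, 7/2) and A = (7, 13)
For x: -3 = (7 + x2)/2, so x2 = 2*-3 - 7 = -13
For y: 7/2 = (13 + y2)/2, so y2 = 2*7/2 - 13 = -6
D = (-13, -6)

(-13, -6)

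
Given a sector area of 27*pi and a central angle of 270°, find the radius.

r² = 360 × 27*pi / (π × 270) = 36, so r = 6.

6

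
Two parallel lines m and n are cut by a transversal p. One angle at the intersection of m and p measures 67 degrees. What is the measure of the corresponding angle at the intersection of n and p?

Corresponding angles formed by parallel lines and a transversal are equal.
The given angle is 67 degrees.
The corresponding angle = 67 degrees.

67 degrees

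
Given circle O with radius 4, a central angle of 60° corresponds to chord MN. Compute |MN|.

Chord = 2(4) sin(30°) = 4

4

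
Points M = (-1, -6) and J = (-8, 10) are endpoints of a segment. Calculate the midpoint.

M = ((x₁ + x₂)/2, (y₁ + y₂)/2)
= ((-1 + -8)/2, (-6 + 10)/2)
= (-9/2, 4/2) = (-9/2, 2)

(-9/2, 2)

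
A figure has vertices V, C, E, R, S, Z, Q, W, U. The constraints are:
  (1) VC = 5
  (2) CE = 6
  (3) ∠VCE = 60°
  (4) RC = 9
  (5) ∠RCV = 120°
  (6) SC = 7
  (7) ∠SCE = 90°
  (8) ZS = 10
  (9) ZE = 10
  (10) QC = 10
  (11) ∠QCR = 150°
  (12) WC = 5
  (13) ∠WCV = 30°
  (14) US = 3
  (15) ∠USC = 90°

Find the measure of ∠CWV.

Step 1: By the law of cosines on triangle WCV: WV² = 5² + 5² − 2·5·5·cos(30°) = 6.7, so WV ≈ 2.59.
Step 2: By the inverse law of cosines on triangle CWV: cos(∠CWV) = (5² + 2.59² − 5²) / (2·5·2.59) = 6.7/25.88 = 0.2588, so ∠CWV = 75°.

Therefore, the measure of angle ∠CWV = 75°.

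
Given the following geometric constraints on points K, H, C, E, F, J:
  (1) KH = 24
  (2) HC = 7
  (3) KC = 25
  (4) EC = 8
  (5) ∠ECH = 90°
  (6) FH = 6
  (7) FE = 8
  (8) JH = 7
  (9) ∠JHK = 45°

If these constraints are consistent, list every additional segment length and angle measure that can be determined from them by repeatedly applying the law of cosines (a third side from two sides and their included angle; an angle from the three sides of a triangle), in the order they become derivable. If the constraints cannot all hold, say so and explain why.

The constraints are consistent. Derivable facts, in order:
After 1 step:
- HE = √113
- KJ ≈ 19.68
- ∠CHK = 90°
- ∠CKH = 16.26°
- ∠HCK = 73.74°
After 2 steps:
- ∠CEH = 41.19°
- ∠CHE = 48.81°
- ∠EFH = 97.78°
- ∠EHF = 48.21°
- ∠FEH = 34°
- ∠HJK = 120.44°
- ∠HKJ = 14.56°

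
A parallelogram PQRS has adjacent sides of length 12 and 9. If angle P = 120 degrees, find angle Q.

Consecutive angles are supplementary: angle Q = 180 - 120 = 60 degrees.

60 degrees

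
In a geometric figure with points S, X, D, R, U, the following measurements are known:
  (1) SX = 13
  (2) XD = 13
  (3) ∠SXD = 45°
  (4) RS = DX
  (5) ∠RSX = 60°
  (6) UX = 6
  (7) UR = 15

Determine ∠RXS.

From the given relations: RS = DX = 13.
Step 1: By the law of cosines on triangle XSR: XR² = 13² + 13² − 2·13·13·cos(60°) = 169, so XR = 13.
Step 2: By the inverse law of cosines on triangle RXS: cos(∠RXS) = (13² + 13² − 13²) / (2·13·13) = 169/338 = 0.5, so ∠RXS = 60°.

Therefore, the measure of angle ∠RXS = 60°.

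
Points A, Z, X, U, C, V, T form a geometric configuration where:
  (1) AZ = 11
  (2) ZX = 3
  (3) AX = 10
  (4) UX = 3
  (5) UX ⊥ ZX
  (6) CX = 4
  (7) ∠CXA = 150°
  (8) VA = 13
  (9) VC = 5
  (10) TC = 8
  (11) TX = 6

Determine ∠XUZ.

Step 1: By the law of cosines on triangle UXZ: UZ² = 3² + 3² − 2·3·3·cos(90°) = 18, so UZ = 3·√2.
Step 2: By the inverse law of cosines on triangle XUZ: cos(∠XUZ) = (3² + (3·√2)² − 3²) / (2·3·3·√2) = 18/25.46 = 0.7071, so ∠XUZ = 45°.

Therefore, the measure of angle ∠XUZ = 45°.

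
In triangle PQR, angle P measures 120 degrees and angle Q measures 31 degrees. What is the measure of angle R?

Let angle R = x. Then 120 + 31 + x = 180.
x = 180 - 151 = 29 degrees.

29 degrees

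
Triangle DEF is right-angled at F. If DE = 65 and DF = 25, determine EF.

Rearranging the Pythagorean theorem to solve for the unknown leg:
leg^2 = hypotenuse^2 - known_leg^2 = 4225 - 625 = 3600
leg = sqrt(3600) = 60.

60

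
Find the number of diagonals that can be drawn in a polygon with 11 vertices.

Each of the 11 vertices connects to 8 non-adjacent vertices via diagonals.
Total connections = 11 × 8 = 88, but each diagonal is counted twice.
Number of diagonals = 88 / 2 = 44.

44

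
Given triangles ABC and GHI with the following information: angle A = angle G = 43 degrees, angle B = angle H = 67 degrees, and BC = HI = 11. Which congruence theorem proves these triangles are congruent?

Consider the given information: angle A = angle G = 43 degrees, angle B = angle H = 67 degrees, and BC = HI = 11
This is not SSS or HL: SSS requires all three pairs of sides, but we don't have that. HL only applies to right triangles with matching hypotenuse and leg.
The correct criterion is AAS. Two pairs of corresponding angles and a non-included side are equal (Angle-Angle-Side).

AAS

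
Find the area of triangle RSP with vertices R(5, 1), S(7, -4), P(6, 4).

The Shoelace formula computes the area from vertex coordinates by summing cross products.
For vertices (5,1), (7,-4), (6,4):
Signed sum = 5*-4 - 7*1 + 7*4 - 6*-4 + 6*1 - 5*4
= -27 + 52 + -14 = 11
Area = (1/2)|11| = 11/2.

11/2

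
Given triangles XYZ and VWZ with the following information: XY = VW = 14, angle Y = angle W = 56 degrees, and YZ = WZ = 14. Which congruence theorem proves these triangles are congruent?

The given information matches SAS: Two pairs of corresponding sides and the included angle are equal (Side-Angle-Side).

SAS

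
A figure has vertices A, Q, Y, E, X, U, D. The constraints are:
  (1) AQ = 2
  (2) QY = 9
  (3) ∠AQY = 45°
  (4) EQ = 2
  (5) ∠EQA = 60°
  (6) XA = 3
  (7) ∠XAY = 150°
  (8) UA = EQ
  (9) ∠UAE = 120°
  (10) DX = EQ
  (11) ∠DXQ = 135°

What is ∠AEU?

From the given relations: UA = EQ = 2.
Step 1: By the law of cosines on triangle EQA: EA² = 2² + 2² − 2·2·2·cos(60°) = 4, so EA = 2.
Step 2: By the law of cosines on triangle EAU: EU² = 2² + 2² − 2·2·2·cos(120°) = 12, so EU = 2·√3.
Step 3: By the inverse law of cosines on triangle AEU: cos(∠AEU) = (2² + (2·√3)² − 2²) / (2·2·2·√3) = 12/13.86 = 0.866, so ∠AEU = 30°.

Therefore, the measure of angle ∠AEU = 30°.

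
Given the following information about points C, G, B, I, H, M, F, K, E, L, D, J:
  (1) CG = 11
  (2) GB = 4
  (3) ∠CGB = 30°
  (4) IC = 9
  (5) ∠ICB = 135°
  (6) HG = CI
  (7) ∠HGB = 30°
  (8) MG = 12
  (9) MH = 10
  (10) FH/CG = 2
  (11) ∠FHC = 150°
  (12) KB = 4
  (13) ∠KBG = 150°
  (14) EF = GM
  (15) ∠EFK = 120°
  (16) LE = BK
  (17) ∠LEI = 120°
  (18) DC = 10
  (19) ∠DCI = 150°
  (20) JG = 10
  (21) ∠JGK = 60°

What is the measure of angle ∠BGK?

Step 1: By the law of cosines on triangle GBK: GK² = 4² + 4² − 2·4·4·cos(150°) = 59.71, so GK ≈ 7.73.
Step 2: By the inverse law of cosines on triangle BGK: cos(∠BGK) = (4² + 7.73² − 4²) / (2·4·7.73) = 59.71/61.82 = 0.9659, so ∠BGK = 15°.

Therefore, the measure of angle ∠BGK = 15°.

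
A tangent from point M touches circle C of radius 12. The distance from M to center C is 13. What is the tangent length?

Let T be the point of tangency. Then CT ⊥ MT (radius ⊥ tangent).
In right triangle CTM: CM² = CT² + MT²
13² = 12² + MT²
MT² = 25, MT = 5

5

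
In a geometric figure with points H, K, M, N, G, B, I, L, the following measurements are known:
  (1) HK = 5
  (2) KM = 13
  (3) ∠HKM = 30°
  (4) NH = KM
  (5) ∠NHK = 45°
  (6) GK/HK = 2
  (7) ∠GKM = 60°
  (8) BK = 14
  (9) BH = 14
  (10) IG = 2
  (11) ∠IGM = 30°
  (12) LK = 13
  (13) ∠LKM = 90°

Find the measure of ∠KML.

Step 1: By the law of cosines on triangle MKL: ML² = 13² + 13² − 2·13·13·cos(90°) = 338, so ML = 13·√2.
Step 2: By the inverse law of cosines on triangle KML: cos(∠KML) = (13² + (13·√2)² − 13²) / (2·13·13·√2) = 338/478 = 0.7071, so ∠KML = 45°.

Therefore, the measure of angle ∠KML = 45°.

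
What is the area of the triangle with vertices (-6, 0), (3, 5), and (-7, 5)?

Using the Shoelace formula for a triangle:
Area = (1/2)|x0(y1 - y2) + x1(y2 - y0) + x2(y0 - y1)|
Area = (1/2)|-6(5 - 5) + 3(5 - 0) + -7(0 - 5)|
Area = (1/2)|0 + 15 + 35|
Area = (1/2)|50|
Area = (1/2)(50)
Area = 25

25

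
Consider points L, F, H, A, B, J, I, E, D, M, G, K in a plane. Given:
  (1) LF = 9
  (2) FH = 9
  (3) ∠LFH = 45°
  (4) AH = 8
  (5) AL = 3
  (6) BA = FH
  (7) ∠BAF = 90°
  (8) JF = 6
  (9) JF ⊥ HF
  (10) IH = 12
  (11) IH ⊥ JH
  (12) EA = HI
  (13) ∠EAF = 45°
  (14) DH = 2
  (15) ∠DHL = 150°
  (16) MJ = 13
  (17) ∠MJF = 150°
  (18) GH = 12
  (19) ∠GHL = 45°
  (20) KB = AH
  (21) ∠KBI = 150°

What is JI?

Step 1: By the law of cosines on triangle JFH: JH² = 6² + 9² − 2·6·9·cos(90°) = 117, so JH = 3·√13.
Step 2: By the law of cosines on triangle JHI: JI² = (3·√13)² + 12² − 2·3·√13·12·cos(90°) = 261, so JI = 3·√29.

Therefore, the length of JI = 3·√29.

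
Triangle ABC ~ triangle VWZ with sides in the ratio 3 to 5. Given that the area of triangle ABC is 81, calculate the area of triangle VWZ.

The ratio of areas of similar triangles = (side ratio)^2.
Side ratio = 3:5, so area ratio = 9:25.
Area of VWZ / Area of ABC = 25/9
Area of VWZ = 81 * 25/9 = 225

225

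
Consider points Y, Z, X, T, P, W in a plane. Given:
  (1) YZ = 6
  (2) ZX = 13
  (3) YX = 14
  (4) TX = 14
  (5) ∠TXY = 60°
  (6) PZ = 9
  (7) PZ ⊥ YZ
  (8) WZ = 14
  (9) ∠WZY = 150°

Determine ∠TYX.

Step 1: By the law of cosines on triangle YXT: YT² = 14² + 14² − 2·14·14·cos(60°) = 196, so YT = 14.
Step 2: By the inverse law of cosines on triangle TYX: cos(∠TYX) = (14² + 14² − 14²) / (2·14·14) = 196/392 = 0.5, so ∠TYX = 60°.

Therefore, the measure of angle ∠TYX = 60°.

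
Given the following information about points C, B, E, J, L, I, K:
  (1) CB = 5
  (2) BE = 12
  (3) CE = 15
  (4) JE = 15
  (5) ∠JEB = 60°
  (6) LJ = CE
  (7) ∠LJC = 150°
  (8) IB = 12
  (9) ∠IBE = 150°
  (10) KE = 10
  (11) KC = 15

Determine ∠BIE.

Step 1: By the law of cosines on triangle IBE: IE² = 12² + 12² − 2·12·12·cos(150°) = 537.42, so IE ≈ 23.18.
Step 2: By the inverse law of cosines on triangle BIE: cos(∠BIE) = (12² + 23.18² − 12²) / (2·12·23.18) = 537.42/556.37 = 0.9659, so ∠BIE = 15°.

Therefore, the measure of angle ∠BIE = 15°.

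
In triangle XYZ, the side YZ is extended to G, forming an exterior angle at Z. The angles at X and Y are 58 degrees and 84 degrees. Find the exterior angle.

Exterior angle = 58 + 84 = 142 degrees (exterior angle theorem).

142 degrees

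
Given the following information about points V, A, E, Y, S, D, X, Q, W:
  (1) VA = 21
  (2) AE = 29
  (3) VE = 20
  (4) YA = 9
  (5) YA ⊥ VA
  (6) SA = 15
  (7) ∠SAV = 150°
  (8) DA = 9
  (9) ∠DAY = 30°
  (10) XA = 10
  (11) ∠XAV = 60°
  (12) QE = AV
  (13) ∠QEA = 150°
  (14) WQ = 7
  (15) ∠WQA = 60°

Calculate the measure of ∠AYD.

Step 1: By the law of cosines on triangle YAD: YD² = 9² + 9² − 2·9·9·cos(30°) = 21.7, so YD ≈ 4.66.
Step 2: By the inverse law of cosines on triangle AYD: cos(∠AYD) = (9² + 4.66² − 9²) / (2·9·4.66) = 21.7/83.86 = 0.2588, so ∠AYD = 75°.

Therefore, the measure of angle ∠AYD = 75°.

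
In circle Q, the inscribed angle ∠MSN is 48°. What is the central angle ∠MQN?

Central angle = 2 × 48° = 96° (inscribed angle theorem).

96°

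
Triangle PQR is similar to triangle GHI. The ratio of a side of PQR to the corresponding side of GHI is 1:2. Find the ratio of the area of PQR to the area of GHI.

Area scales with the square of linear dimensions. If every length is multiplied by 1/2, then the area is multiplied by (1/2)^2 = 1/4.
The area ratio is 1:4.

1:4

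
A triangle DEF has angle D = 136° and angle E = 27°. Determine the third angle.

Let angle F = x. Then 136 + 27 + x = 180.
x = 180 - 163 = 17 degrees.

17 degrees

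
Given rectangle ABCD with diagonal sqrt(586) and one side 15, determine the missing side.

Using the Pythagorean theorem: d^2 = a^2 + b^2
b^2 = d^2 - a^2
b^2 = 586 - 225
b^2 = 361
b = sqrt(361) = 19

19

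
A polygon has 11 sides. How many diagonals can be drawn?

The number of diagonals in an n-gon is n(n - 3)/2.
For n = 11: 11(11 - 3)/2 = 11 × 8 / 2 = 44.

44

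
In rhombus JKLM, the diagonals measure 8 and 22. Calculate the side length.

The diagonals of a rhombus bisect each other at right angles.
Half-diagonals: 8/2 = 4 and 22/2 = 11
side = sqrt(4^2 + 11^2)
side = sqrt(16 + 121)
side = sqrt(137)

sqrt(137)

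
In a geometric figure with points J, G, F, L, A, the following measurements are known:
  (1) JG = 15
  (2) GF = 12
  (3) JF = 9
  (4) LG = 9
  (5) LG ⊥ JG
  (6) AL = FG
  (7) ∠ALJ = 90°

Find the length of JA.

From the given relations: AL = FG = 12.
Step 1: By the law of cosines on triangle LGJ: LJ² = 9² + 15² − 2·9·15·cos(90°) = 306, so LJ = 3·√34.
Step 2: By the law of cosines on triangle JLA: JA² = (3·√34)² + 12² − 2·3·√34·12·cos(90°) = 450, so JA = 15·√2.

Therefore, the length of JA = 15·√2.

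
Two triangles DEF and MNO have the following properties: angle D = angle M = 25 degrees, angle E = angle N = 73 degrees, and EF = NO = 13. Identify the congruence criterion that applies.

The given information provides:
angle D = angle M = 25 degrees, angle E = angle N = 73 degrees, and EF = NO = 13
This matches the AAS congruence theorem.
Two pairs of corresponding angles and a non-included side are equal (Angle-Angle-Side).

AAS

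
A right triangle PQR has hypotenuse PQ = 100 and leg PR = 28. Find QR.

QR = sqrt(100^2 - 28^2) = sqrt(9216) = 96

96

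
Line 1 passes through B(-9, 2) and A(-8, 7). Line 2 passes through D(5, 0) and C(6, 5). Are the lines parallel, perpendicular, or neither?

Slope of line 1: m1 = (7 - 2)/(-8 - -9) = 5/1 = 5
Slope of line 2: m2 = (5 - 0)/(6 - 5) = 5/1 = 5
Since m1 = m2 = 5, the lines are parallel.

Parallel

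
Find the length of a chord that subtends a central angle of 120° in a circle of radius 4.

Chord length = 2r sin(θ/2)
= 2 × 4 × sin(120°/2)
= 2 × 4 × sin(60°)
= 4*sqrt(3)

4*sqrt(3)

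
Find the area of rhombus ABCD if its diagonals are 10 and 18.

Area = (10 * 18) / 2 = 180 / 2 = 90

90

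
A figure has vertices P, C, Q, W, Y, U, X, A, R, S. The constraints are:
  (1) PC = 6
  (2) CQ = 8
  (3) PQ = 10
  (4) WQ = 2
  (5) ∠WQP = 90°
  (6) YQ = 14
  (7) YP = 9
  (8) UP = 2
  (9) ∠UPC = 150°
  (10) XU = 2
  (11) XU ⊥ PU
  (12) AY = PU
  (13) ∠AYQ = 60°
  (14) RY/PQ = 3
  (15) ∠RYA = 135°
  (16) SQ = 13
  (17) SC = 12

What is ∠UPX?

Step 1: By the law of cosines on triangle PUX: PX² = 2² + 2² − 2·2·2·cos(90°) = 8, so PX = 2·√2.
Step 2: By the inverse law of cosines on triangle UPX: cos(∠UPX) = (2² + (2·√2)² − 2²) / (2·2·2·√2) = 8/11.31 = 0.7071, so ∠UPX = 45°.

Therefore, the measure of angle ∠UPX = 45°.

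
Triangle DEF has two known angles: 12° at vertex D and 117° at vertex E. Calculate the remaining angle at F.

angle F = 180 - 12 - 117 = 51 degrees.

51 degrees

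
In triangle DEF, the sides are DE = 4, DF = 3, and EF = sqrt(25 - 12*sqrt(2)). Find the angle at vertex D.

cos(D) = (4² + 3² - (sqrt(25 - 12*sqrt(2)))²) / (2 × 4 × 3) = sqrt(2)/2, so D = arccos(sqrt(2)/2) = 45°.

45°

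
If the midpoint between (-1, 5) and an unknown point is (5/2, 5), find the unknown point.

Using the midpoint formula: M = ((x1 + x2)/2, (y1 + y2)/2)
We know M = (5/2, 5) and R = (-1, 5)
For x: 5/2 = (-1 + x2)/2, so x2 = 2*5/2 - -1 = 6
For y: 5 = (5 + y2)/2, so y2 = 2*5 - 5 = 5
P = (6, 5)

(6, 5)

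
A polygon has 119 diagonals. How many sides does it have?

Using d = n(n - 3)/2, we solve 119 = n(n - 3)/2.
So n(n - 3) = 238.
Testing n = 17: 17 * 14 = 238 = 238. Correct.
The polygon has 17 sides.

17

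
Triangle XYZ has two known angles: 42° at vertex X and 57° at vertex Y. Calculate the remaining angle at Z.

angle Z = 180 - 42 - 57 = 81 degrees.

81 degrees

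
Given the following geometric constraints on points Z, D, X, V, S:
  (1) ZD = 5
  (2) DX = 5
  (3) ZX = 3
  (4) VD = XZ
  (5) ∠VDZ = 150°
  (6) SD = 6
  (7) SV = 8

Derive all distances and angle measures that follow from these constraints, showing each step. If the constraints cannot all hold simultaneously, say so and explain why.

The constraints are consistent.

From the given relations:
  VD = XZ = 3

Step 1: From ZD = 5, DV = 3, and ∠ZDV = 150°, by the law of cosines:
  ZV² = ZD² + DV² - 2·ZD·DV·cos(150°) = 25 + 9 + 25.98 = 59.98
  ZV ≈ 7.74

Step 2: From ZD = 5, ZX = 3, DX = 5, by the inverse law of cosines:
  cos(∠DZX) = (ZD² + ZX² - DX²) / (2·ZD·ZX)
  ∠DZX = 72.54°

Step 3: From DS = 6, DV = 3, SV = 8, by the inverse law of cosines:
  cos(∠SDV) = (DS² + DV² - SV²) / (2·DS·DV)
  ∠SDV = 121.86°

Step 4: From DX = 5, DZ = 5, XZ = 3, by the inverse law of cosines:
  cos(∠XDZ) = (DX² + DZ² - XZ²) / (2·DX·DZ)
  ∠XDZ = 34.92°

Step 5: From XD = 5, XZ = 3, DZ = 5, by the inverse law of cosines:
  cos(∠DXZ) = (XD² + XZ² - DZ²) / (2·XD·XZ)
  ∠DXZ = 72.54°

Step 6: From VD = 3, VS = 8, DS = 6, by the inverse law of cosines:
  cos(∠DVS) = (VD² + VS² - DS²) / (2·VD·VS)
  ∠DVS = 39.57°

Step 7: From SD = 6, SV = 8, DV = 3, by the inverse law of cosines:
  cos(∠DSV) = (SD² + SV² - DV²) / (2·SD·SV)
  ∠DSV = 18.57°

Step 8: From ZD = 5, ZV = 7.74, DV = 3, by the inverse law of cosines:
  cos(∠DZV) = (ZD² + ZV² - DV²) / (2·ZD·ZV)
  ∠DZV = 11.17°

Step 9: From VD = 3, VZ = 7.74, DZ = 5, by the inverse law of cosines:
  cos(∠DVZ) = (VD² + VZ² - DZ²) / (2·VD·VZ)
  ∠DVZ = 18.83°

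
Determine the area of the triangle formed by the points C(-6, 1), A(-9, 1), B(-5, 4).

Using the Shoelace formula for a triangle:
Area = (1/2)|x0(y1 - y2) + x1(y2 - y0) + x2(y0 - y1)|
Area = (1/2)|-6(1 - 4) + -9(4 - 1) + -5(1 - 1)|
Area = (1/2)|18 + -27 + 0|
Area = (1/2)|-9|
Area = (1/2)(9)
Area = 9/2

9/2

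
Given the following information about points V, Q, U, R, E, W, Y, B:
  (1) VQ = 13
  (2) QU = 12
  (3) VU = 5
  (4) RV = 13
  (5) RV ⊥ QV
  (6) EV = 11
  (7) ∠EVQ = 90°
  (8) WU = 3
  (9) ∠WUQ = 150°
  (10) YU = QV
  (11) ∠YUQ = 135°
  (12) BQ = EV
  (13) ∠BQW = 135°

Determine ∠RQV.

Step 1: By the law of cosines on triangle QVR: QR² = 13² + 13² − 2·13·13·cos(90°) = 338, so QR = 13·√2.
Step 2: By the inverse law of cosines on triangle RQV: cos(∠RQV) = ((13·√2)² + 13² − 13²) / (2·13·√2·13) = 338/478 = 0.7071, so ∠RQV = 45°.

Therefore, the measure of angle ∠RQV = 45°.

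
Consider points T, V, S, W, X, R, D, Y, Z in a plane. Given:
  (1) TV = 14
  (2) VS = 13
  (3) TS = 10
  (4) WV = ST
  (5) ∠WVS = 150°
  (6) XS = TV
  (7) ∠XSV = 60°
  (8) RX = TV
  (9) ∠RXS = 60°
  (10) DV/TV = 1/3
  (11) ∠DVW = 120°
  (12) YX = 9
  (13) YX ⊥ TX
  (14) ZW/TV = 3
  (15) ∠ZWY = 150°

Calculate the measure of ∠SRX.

From the given relations: RX = TV = 14; XS = TV = 14.
Step 1: By the law of cosines on triangle RXS: RS² = 14² + 14² − 2·14·14·cos(60°) = 196, so RS = 14.
Step 2: By the inverse law of cosines on triangle SRX: cos(∠SRX) = (14² + 14² − 14²) / (2·14·14) = 196/392 = 0.5, so ∠SRX = 60°.

Therefore, the measure of angle ∠SRX = 60°.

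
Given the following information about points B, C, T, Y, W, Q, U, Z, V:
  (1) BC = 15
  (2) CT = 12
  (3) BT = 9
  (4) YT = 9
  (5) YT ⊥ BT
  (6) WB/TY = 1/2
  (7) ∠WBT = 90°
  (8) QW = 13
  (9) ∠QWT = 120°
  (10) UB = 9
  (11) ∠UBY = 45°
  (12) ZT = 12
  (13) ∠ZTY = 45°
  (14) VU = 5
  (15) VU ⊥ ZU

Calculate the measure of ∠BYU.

Step 1: By the law of cosines on triangle YTB: YB² = 9² + 9² − 2·9·9·cos(90°) = 162, so YB = 9·√2.
Step 2: By the law of cosines on triangle YBU: YU² = (9·√2)² + 9² − 2·9·√2·9·cos(45°) = 81, so YU = 9.
Step 3: By the inverse law of cosines on triangle BYU: cos(∠BYU) = ((9·√2)² + 9² − 9²) / (2·9·√2·9) = 162/229.1 = 0.7071, so ∠BYU = 45°.

Therefore, the measure of angle ∠BYU = 45°.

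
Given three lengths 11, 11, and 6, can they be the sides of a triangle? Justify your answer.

For three segments to close into a triangle, no single side can be as long as the other two combined.
The longest side is 11, and 6 + 11 = 17 > 11.
A triangle can be formed.

Yes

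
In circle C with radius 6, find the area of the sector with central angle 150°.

Sector area = πr² × θ/360
= π × 6² × 5/12
= π × 36 × 5/12
= 15*pi

15*pi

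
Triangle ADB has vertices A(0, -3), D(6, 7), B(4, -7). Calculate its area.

Using the Shoelace formula for a triangle:
Area = (1/2)|x0(y1 - y2) + x1(y2 - y0) + x2(y0 - y1)|
Area = (1/2)|0(7 - -7) + 6(-7 - -3) + 4(-3 - 7)|
Area = (1/2)|0 + -24 + -40|
Area = (1/2)|-64|
Area = (1/2)(64)
Area = 32

32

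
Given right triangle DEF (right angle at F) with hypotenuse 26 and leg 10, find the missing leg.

By the Pythagorean theorem: EF^2 = DE^2 - DF^2
EF^2 = 26^2 - 10^2 = 676 - 100 = 576
EF = sqrt(576) = 24

24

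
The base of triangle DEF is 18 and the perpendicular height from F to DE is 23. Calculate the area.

Area = (1/2)(18)(23) = 207

207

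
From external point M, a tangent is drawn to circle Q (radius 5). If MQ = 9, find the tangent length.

tangent = √(d² - r²) = √(9² - 5²) = √(81 - 25) = √56 = 2*sqrt(14)

2*sqrt(14)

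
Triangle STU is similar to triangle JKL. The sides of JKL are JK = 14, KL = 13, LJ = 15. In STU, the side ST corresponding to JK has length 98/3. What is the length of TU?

Since the triangles are similar, the ratio of corresponding sides is constant.
Scale factor k = ST / JK = 98/3 / 14 = 7/3
TU = k * KL = 7/3 * 13 = 91/3

91/3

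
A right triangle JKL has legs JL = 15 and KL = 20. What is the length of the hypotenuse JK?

JK = sqrt(15^2 + 20^2) = sqrt(625) = 25

25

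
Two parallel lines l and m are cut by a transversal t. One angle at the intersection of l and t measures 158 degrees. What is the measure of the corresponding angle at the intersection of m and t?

When a transversal crosses parallel lines, angles in the same position at each intersection are called corresponding angles.
These are always equal, so the answer is 158 degrees.

158 degrees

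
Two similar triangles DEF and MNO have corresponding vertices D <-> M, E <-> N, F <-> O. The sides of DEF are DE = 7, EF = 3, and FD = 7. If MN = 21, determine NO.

Since the triangles are similar, the ratio of corresponding sides is constant.
Scale factor k = MN / DE = 21 / 7 = 3
NO = k * EF = 3 * 3 = 9

9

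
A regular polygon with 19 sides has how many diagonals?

The number of diagonals in an n-gon is n(n - 3)/2.
For n = 19: 19(19 - 3)/2 = 19 × 16 / 2 = 152.

152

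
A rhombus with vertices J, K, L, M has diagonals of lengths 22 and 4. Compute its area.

The diagonals of a rhombus divide it into four right triangles.
Each triangle has legs 22/ 2 = 11 and 4/2 = 2, so each has area (1/2)*11*2 = 11.
Four such triangles give total area = (d1 * d2) / 2 = 44.

44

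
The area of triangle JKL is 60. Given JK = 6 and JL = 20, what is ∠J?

Area = (1/2) * a * b * sin(C)
sin(C) = 2 * Area / (a * b)
sin(C) = 2 * 60 / (6 * 20)
sin(C) = 1
C = arcsin(1) = 90°

90°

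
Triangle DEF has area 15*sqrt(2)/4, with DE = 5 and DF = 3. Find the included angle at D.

sin(C) = 2 * 15*sqrt(2)/4 / (5 * 3) = sqrt(2)/2, so C = arcsin(sqrt(2)/2) = 45°.
Since sin(180° - C) = sin(C), the obtuse angle 135° gives the same area, so C = 45° or C = 135°.

45° or 135°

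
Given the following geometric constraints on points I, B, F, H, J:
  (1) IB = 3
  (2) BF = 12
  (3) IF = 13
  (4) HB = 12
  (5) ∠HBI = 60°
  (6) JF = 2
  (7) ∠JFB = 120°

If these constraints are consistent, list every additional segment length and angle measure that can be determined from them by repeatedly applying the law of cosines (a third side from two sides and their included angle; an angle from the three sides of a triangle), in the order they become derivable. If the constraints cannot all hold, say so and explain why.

The constraints are consistent. Derivable facts, in order:
After 1 step:
- BJ = 2·√43
- IH = 3·√13
- ∠BFI = 13°
- ∠BIF = 64.16°
- ∠FBI = 102.84°
After 2 steps:
- ∠BHI = 13.9°
- ∠BIH = 106.1°
- ∠BJF = 52.41°
- ∠FBJ = 7.59°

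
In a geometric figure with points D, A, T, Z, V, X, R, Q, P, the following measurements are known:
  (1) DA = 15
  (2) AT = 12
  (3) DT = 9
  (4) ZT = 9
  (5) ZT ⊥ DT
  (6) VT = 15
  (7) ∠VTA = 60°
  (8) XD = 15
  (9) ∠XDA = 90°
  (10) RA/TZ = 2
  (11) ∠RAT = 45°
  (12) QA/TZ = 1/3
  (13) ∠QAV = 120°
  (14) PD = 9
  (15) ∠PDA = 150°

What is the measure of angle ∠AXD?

Step 1: By the law of cosines on triangle XDA: XA² = 15² + 15² − 2·15·15·cos(90°) = 450, so XA = 15·√2.
Step 2: By the inverse law of cosines on triangle AXD: cos(∠AXD) = ((15·√2)² + 15² − 15²) / (2·15·√2·15) = 450/636.4 = 0.7071, so ∠AXD = 45°.

Therefore, the measure of angle ∠AXD = 45°.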